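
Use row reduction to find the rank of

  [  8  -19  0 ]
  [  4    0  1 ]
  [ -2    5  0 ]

R1 := 1/8·R1
  [  1  -19/8  0 ]
  [  4      0  1 ]
  [ -2      5  0 ]
R2 := R2 − 4·R1
  [  1  -19/8  0 ]
  [  0   19/2  1 ]
  [ -2      5  0 ]
R3 := R3 + 2·R1
  [ 1  -19/8  0 ]
  [ 0   19/2  1 ]
  [ 0    1/4  0 ]
R2 := 2/19·R2
  [ 1  -19/8     0 ]
  [ 0      1  2/19 ]
  [ 0    1/4     0 ]
R3 := R3 − 1/4·R2
  [ 1  -19/8      0 ]
  [ 0      1   2/19 ]
  [ 0      0  -1/38 ]
R3 := -38·R3
  [ 1  -19/8     0 ]
  [ 0      1  2/19 ]
  [ 0      0     1 ]
R2 := R2 − 2/19·R3
  [ 1  -19/8  0 ]
  [ 0      1  0 ]
  [ 0      0  1 ]
R1 := R1 + 19/8·R2
  [ 1  0  0 ]
  [ 0  1  0 ]
  [ 0  0  1 ]
The reduced form has 3 nonzero rows.

rank = 3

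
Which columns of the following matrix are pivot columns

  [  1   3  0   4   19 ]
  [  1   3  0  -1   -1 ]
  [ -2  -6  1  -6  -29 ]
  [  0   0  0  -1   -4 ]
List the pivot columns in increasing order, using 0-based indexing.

0, 2, 3

Subtract R1 from R2.
  [  1   3  0   4   19 ]
  [  0   0  0  -5  -20 ]
  [ -2  -6  1  -6  -29 ]
  [  0   0  0  -1   -4 ]
Add 2 times R1 to R3.
  [ 1  3  0   4   19 ]
  [ 0  0  0  -5  -20 ]
  [ 0  0  1   2    9 ]
  [ 0  0  0  -1   -4 ]
Swap R2 and R3.
  [ 1  3  0   4   19 ]
  [ 0  0  1   2    9 ]
  [ 0  0  0  -5  -20 ]
  [ 0  0  0  -1   -4 ]
Multiply R3 by -1/5.
  [ 1  3  0   4  19 ]
  [ 0  0  1   2   9 ]
  [ 0  0  0   1   4 ]
  [ 0  0  0  -1  -4 ]
Add R3 to R4.
  [ 1  3  0  4  19 ]
  [ 0  0  1  2   9 ]
  [ 0  0  0  1   4 ]
  [ 0  0  0  0   0 ]
Subtract 2 times R3 from R2.
  [ 1  3  0  4  19 ]
  [ 0  0  1  0   1 ]
  [ 0  0  0  1   4 ]
  [ 0  0  0  0   0 ]
Subtract 4 times R3 from R1.
  [ 1  3  0  0  3 ]
  [ 0  0  1  0  1 ]
  [ 0  0  0  1  4 ]
  [ 0  0  0  0  0 ]
Pivot columns are the columns containing a leading 1.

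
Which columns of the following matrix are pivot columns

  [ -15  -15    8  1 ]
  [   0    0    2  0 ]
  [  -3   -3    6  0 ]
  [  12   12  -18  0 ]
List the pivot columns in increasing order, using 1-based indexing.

ρ1 -> -1/15·ρ1
  [  1   1  -8/15  -1/15 ]
  [  0   0      2      0 ]
  [ -3  -3      6      0 ]
  [ 12  12    -18      0 ]
ρ3 -> ρ3 + 3·ρ1
  [  1   1  -8/15  -1/15 ]
  [  0   0      2      0 ]
  [  0   0   22/5   -1/5 ]
  [ 12  12    -18      0 ]
ρ4 -> ρ4 − 12·ρ1
  [ 1  1  -8/15  -1/15 ]
  [ 0  0      2      0 ]
  [ 0  0   22/5   -1/5 ]
  [ 0  0  -58/5    4/5 ]
ρ2 -> 1/2·ρ2
  [ 1  1  -8/15  -1/15 ]
  [ 0  0      1      0 ]
  [ 0  0   22/5   -1/5 ]
  [ 0  0  -58/5    4/5 ]
ρ3 -> ρ3 − 22/5·ρ2
  [ 1  1  -8/15  -1/15 ]
  [ 0  0      1      0 ]
  [ 0  0      0   -1/5 ]
  [ 0  0  -58/5    4/5 ]
ρ4 -> ρ4 + 58/5·ρ2
  [ 1  1  -8/15  -1/15 ]
  [ 0  0      1      0 ]
  [ 0  0      0   -1/5 ]
  [ 0  0      0    4/5 ]
ρ3 -> -5·ρ3
  [ 1  1  -8/15  -1/15 ]
  [ 0  0      1      0 ]
  [ 0  0      0      1 ]
  [ 0  0      0    4/5 ]
ρ4 -> ρ4 − 4/5·ρ3
  [ 1  1  -8/15  -1/15 ]
  [ 0  0      1      0 ]
  [ 0  0      0      1 ]
  [ 0  0      0      0 ]
ρ1 -> ρ1 + 1/15·ρ3
  [ 1  1  -8/15  0 ]
  [ 0  0      1  0 ]
  [ 0  0      0  1 ]
  [ 0  0      0  0 ]
ρ1 -> ρ1 + 8/15·ρ2
  [ 1  1  0  0 ]
  [ 0  0  1  0 ]
  [ 0  0  0  1 ]
  [ 0  0  0  0 ]
Pivot columns are the columns containing a leading 1.

1, 3, 4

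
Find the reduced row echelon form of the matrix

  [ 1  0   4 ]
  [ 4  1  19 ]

[[1, 0, 4], [0, 1, 3]]

R2 → R2 − 4·R1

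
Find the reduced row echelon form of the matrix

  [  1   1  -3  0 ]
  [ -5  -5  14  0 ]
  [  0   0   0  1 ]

Add 5 times R1 to R2.
  [ 1  1  -3  0 ]
  [ 0  0  -1  0 ]
  [ 0  0   0  1 ]
Multiply R2 by -1.
  [ 1  1  -3  0 ]
  [ 0  0   1  0 ]
  [ 0  0   0  1 ]
Add 3 times R2 to R1.
  [ 1  1  0  0 ]
  [ 0  0  1  0 ]
  [ 0  0  0  1 ]

[[1, 1, 0, 0], [0, 0, 1, 0], [0, 0, 0, 1]]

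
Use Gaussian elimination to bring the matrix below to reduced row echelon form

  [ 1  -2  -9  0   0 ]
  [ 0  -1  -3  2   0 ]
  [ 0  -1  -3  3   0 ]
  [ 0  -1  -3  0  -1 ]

[[1, 0, -3, 0, 0], [0, 1, 3, 0, 0], [0, 0, 0, 1, 0], [0, 0, 0, 0, 1]]

Multiply R2 by -1.
  [ 1  -2  -9   0   0 ]
  [ 0   1   3  -2   0 ]
  [ 0  -1  -3   3   0 ]
  [ 0  -1  -3   0  -1 ]
Add R2 to R3.
  [ 1  -2  -9   0   0 ]
  [ 0   1   3  -2   0 ]
  [ 0   0   0   1   0 ]
  [ 0  -1  -3   0  -1 ]
Add R2 to R4.
  [ 1  -2  -9   0   0 ]
  [ 0   1   3  -2   0 ]
  [ 0   0   0   1   0 ]
  [ 0   0   0  -2  -1 ]
Add 2 times R3 to R4.
  [ 1  -2  -9   0   0 ]
  [ 0   1   3  -2   0 ]
  [ 0   0   0   1   0 ]
  [ 0   0   0   0  -1 ]
Multiply R4 by -1.
  [ 1  -2  -9   0  0 ]
  [ 0   1   3  -2  0 ]
  [ 0   0   0   1  0 ]
  [ 0   0   0   0  1 ]
Add 2 times R3 to R2.
  [ 1  -2  -9  0  0 ]
  [ 0   1   3  0  0 ]
  [ 0   0   0  1  0 ]
  [ 0   0   0  0  1 ]
Add 2 times R2 to R1.
  [ 1  0  -3  0  0 ]
  [ 0  1   3  0  0 ]
  [ 0  0   0  1  0 ]
  [ 0  0   0  0  1 ]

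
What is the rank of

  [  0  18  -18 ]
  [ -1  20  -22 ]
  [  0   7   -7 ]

rank = 2

R1 <-> R2
  [ -1  20  -22 ]
  [  0  18  -18 ]
  [  0   7   -7 ]
R1 → -1·R1
  [ 1  -20   22 ]
  [ 0   18  -18 ]
  [ 0    7   -7 ]
R2 → 1/18·R2
  [ 1  -20  22 ]
  [ 0    1  -1 ]
  [ 0    7  -7 ]
R3 → R3 − 7·R2
  [ 1  -20  22 ]
  [ 0    1  -1 ]
  [ 0    0   0 ]
R1 → R1 + 20·R2
  [ 1  0   2 ]
  [ 0  1  -1 ]
  [ 0  0   0 ]
The reduced form has 2 nonzero rows.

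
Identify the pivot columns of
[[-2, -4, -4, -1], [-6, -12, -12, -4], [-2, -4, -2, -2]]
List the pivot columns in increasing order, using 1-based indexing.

1, 3, 4

Multiply ρ1 by -1/2.
Add 6 times ρ1 to ρ2.
Add 2 times ρ1 to ρ3.
Swap ρ2 and ρ3.
Multiply ρ2 by 1/2.
Multiply ρ3 by -1.
Add 1/2 times ρ3 to ρ2.
Subtract 1/2 times ρ3 from ρ1.
Subtract 2 times ρ2 from ρ1.
Pivot columns are the columns containing a leading 1.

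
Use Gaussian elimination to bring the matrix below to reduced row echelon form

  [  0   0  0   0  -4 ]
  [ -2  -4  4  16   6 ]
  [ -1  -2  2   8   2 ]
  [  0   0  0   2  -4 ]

R1 ↔ R2
  [ -2  -4  4  16   6 ]
  [  0   0  0   0  -4 ]
  [ -1  -2  2   8   2 ]
  [  0   0  0   2  -4 ]
R1 -> -1/2·R1
  [  1   2  -2  -8  -3 ]
  [  0   0   0   0  -4 ]
  [ -1  -2   2   8   2 ]
  [  0   0   0   2  -4 ]
R3 -> R3 + R1
  [ 1  2  -2  -8  -3 ]
  [ 0  0   0   0  -4 ]
  [ 0  0   0   0  -1 ]
  [ 0  0   0   2  -4 ]
R2 ↔ R4
  [ 1  2  -2  -8  -3 ]
  [ 0  0   0   2  -4 ]
  [ 0  0   0   0  -1 ]
  [ 0  0   0   0  -4 ]
R2 -> 1/2·R2
  [ 1  2  -2  -8  -3 ]
  [ 0  0   0   1  -2 ]
  [ 0  0   0   0  -1 ]
  [ 0  0   0   0  -4 ]
R3 -> -1·R3
  [ 1  2  -2  -8  -3 ]
  [ 0  0   0   1  -2 ]
  [ 0  0   0   0   1 ]
  [ 0  0   0   0  -4 ]
R4 -> R4 + 4·R3
  [ 1  2  -2  -8  -3 ]
  [ 0  0   0   1  -2 ]
  [ 0  0   0   0   1 ]
  [ 0  0   0   0   0 ]
R2 -> R2 + 2·R3
  [ 1  2  -2  -8  -3 ]
  [ 0  0   0   1   0 ]
  [ 0  0   0   0   1 ]
  [ 0  0   0   0   0 ]
R1 -> R1 + 3·R3
  [ 1  2  -2  -8  0 ]
  [ 0  0   0   1  0 ]
  [ 0  0   0   0  1 ]
  [ 0  0   0   0  0 ]
R1 -> R1 + 8·R2
  [ 1  2  -2  0  0 ]
  [ 0  0   0  1  0 ]
  [ 0  0   0  0  1 ]
  [ 0  0   0  0  0 ]

[[1, 2, -2, 0, 0], [0, 0, 0, 1, 0], [0, 0, 0, 0, 1], [0, 0, 0, 0, 0]]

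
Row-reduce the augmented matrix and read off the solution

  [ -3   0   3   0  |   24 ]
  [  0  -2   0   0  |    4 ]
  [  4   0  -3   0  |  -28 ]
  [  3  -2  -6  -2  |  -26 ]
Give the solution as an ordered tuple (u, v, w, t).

r1 -> -1/3·r1
  [ 1   0  -1   0  |   -8 ]
  [ 0  -2   0   0  |    4 ]
  [ 4   0  -3   0  |  -28 ]
  [ 3  -2  -6  -2  |  -26 ]
r3 -> r3 − 4·r1
  [ 1   0  -1   0  |   -8 ]
  [ 0  -2   0   0  |    4 ]
  [ 0   0   1   0  |    4 ]
  [ 3  -2  -6  -2  |  -26 ]
r4 -> r4 − 3·r1
  [ 1   0  -1   0  |  -8 ]
  [ 0  -2   0   0  |   4 ]
  [ 0   0   1   0  |   4 ]
  [ 0  -2  -3  -2  |  -2 ]
r2 -> -1/2·r2
  [ 1   0  -1   0  |  -8 ]
  [ 0   1   0   0  |  -2 ]
  [ 0   0   1   0  |   4 ]
  [ 0  -2  -3  -2  |  -2 ]
r4 -> r4 + 2·r2
  [ 1  0  -1   0  |  -8 ]
  [ 0  1   0   0  |  -2 ]
  [ 0  0   1   0  |   4 ]
  [ 0  0  -3  -2  |  -6 ]
r4 -> r4 + 3·r3
  [ 1  0  -1   0  |  -8 ]
  [ 0  1   0   0  |  -2 ]
  [ 0  0   1   0  |   4 ]
  [ 0  0   0  -2  |   6 ]
r4 -> -1/2·r4
  [ 1  0  -1  0  |  -8 ]
  [ 0  1   0  0  |  -2 ]
  [ 0  0   1  0  |   4 ]
  [ 0  0   0  1  |  -3 ]
r1 -> r1 + r3
  [ 1  0  0  0  |  -4 ]
  [ 0  1  0  0  |  -2 ]
  [ 0  0  1  0  |   4 ]
  [ 0  0  0  1  |  -3 ]
Reading off the last column: u = -4, v = -2, w = 4, t = -3.

(-4, -2, 4, -3)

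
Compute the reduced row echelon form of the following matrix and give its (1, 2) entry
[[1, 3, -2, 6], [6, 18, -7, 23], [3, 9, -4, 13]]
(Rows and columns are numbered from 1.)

R2 -> R2 − 6·R1
R3 -> R3 − 3·R1
R2 -> 1/5·R2
R3 -> R3 − 2·R2
R3 -> 5·R3
R2 -> R2 + 13/5·R3
R1 -> R1 − 6·R3
R1 -> R1 + 2·R2

3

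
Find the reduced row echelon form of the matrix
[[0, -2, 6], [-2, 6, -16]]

R1 <-> R2
  [ -2   6  -16 ]
  [  0  -2    6 ]
R1 ← -1/2·R1
  [ 1  -3  8 ]
  [ 0  -2  6 ]
R2 ← -1/2·R2
  [ 1  -3   8 ]
  [ 0   1  -3 ]
R1 ← R1 + 3·R2
  [ 1  0  -1 ]
  [ 0  1  -3 ]

[[1, 0, -1], [0, 1, -3]]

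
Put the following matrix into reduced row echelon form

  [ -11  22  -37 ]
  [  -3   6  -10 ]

[[1, -2, 0], [0, 0, 1]]

ρ1 -> -1/11·ρ1
  [  1  -2  37/11 ]
  [ -3   6    -10 ]
ρ2 -> ρ2 + 3·ρ1
  [ 1  -2  37/11 ]
  [ 0   0   1/11 ]
ρ2 -> 11·ρ2
  [ 1  -2  37/11 ]
  [ 0   0      1 ]
ρ1 -> ρ1 − 37/11·ρ2
  [ 1  -2  0 ]
  [ 0   0  1 ]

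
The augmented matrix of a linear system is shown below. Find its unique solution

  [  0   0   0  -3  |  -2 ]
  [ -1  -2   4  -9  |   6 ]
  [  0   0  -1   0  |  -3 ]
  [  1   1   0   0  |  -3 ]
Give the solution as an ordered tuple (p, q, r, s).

(-6, 3, 3, 2/3)

ρ1 <=> ρ2
  [ -1  -2   4  -9  |   6 ]
  [  0   0   0  -3  |  -2 ]
  [  0   0  -1   0  |  -3 ]
  [  1   1   0   0  |  -3 ]
ρ1 → -1·ρ1
  [ 1  2  -4   9  |  -6 ]
  [ 0  0   0  -3  |  -2 ]
  [ 0  0  -1   0  |  -3 ]
  [ 1  1   0   0  |  -3 ]
ρ4 → ρ4 − ρ1
  [ 1   2  -4   9  |  -6 ]
  [ 0   0   0  -3  |  -2 ]
  [ 0   0  -1   0  |  -3 ]
  [ 0  -1   4  -9  |   3 ]
ρ2 <=> ρ4
  [ 1   2  -4   9  |  -6 ]
  [ 0  -1   4  -9  |   3 ]
  [ 0   0  -1   0  |  -3 ]
  [ 0   0   0  -3  |  -2 ]
ρ2 → -1·ρ2
  [ 1  2  -4   9  |  -6 ]
  [ 0  1  -4   9  |  -3 ]
  [ 0  0  -1   0  |  -3 ]
  [ 0  0   0  -3  |  -2 ]
ρ3 → -1·ρ3
  [ 1  2  -4   9  |  -6 ]
  [ 0  1  -4   9  |  -3 ]
  [ 0  0   1   0  |   3 ]
  [ 0  0   0  -3  |  -2 ]
ρ4 → -1/3·ρ4
  [ 1  2  -4  9  |   -6 ]
  [ 0  1  -4  9  |   -3 ]
  [ 0  0   1  0  |    3 ]
  [ 0  0   0  1  |  2/3 ]
ρ2 → ρ2 − 9·ρ4
  [ 1  2  -4  9  |   -6 ]
  [ 0  1  -4  0  |   -9 ]
  [ 0  0   1  0  |    3 ]
  [ 0  0   0  1  |  2/3 ]
ρ1 → ρ1 − 9·ρ4
  [ 1  2  -4  0  |  -12 ]
  [ 0  1  -4  0  |   -9 ]
  [ 0  0   1  0  |    3 ]
  [ 0  0   0  1  |  2/3 ]
ρ2 → ρ2 + 4·ρ3
  [ 1  2  -4  0  |  -12 ]
  [ 0  1   0  0  |    3 ]
  [ 0  0   1  0  |    3 ]
  [ 0  0   0  1  |  2/3 ]
ρ1 → ρ1 + 4·ρ3
  [ 1  2  0  0  |    0 ]
  [ 0  1  0  0  |    3 ]
  [ 0  0  1  0  |    3 ]
  [ 0  0  0  1  |  2/3 ]
ρ1 → ρ1 − 2·ρ2
  [ 1  0  0  0  |   -6 ]
  [ 0  1  0  0  |    3 ]
  [ 0  0  1  0  |    3 ]
  [ 0  0  0  1  |  2/3 ]
Reading off the last column: p = -6, q = 3, r = 3, s = 2/3.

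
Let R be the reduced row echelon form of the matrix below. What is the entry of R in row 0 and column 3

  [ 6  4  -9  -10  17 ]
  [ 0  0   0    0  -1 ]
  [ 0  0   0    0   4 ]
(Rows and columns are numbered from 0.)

Multiply r1 by 1/6.
  [ 1  2/3  -3/2  -5/3  17/6 ]
  [ 0    0     0     0    -1 ]
  [ 0    0     0     0     4 ]
Multiply r2 by -1.
  [ 1  2/3  -3/2  -5/3  17/6 ]
  [ 0    0     0     0     1 ]
  [ 0    0     0     0     4 ]
Subtract 4 times r2 from r3.
  [ 1  2/3  -3/2  -5/3  17/6 ]
  [ 0    0     0     0     1 ]
  [ 0    0     0     0     0 ]
Subtract 17/6 times r2 from r1.
  [ 1  2/3  -3/2  -5/3  0 ]
  [ 0    0     0     0  1 ]
  [ 0    0     0     0  0 ]

-5/3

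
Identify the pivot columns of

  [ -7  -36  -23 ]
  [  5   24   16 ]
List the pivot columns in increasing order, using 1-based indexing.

1, 2

ρ1 -> -1/7·ρ1
  [ 1  36/7  23/7 ]
  [ 5    24    16 ]
ρ2 -> ρ2 − 5·ρ1
  [ 1   36/7  23/7 ]
  [ 0  -12/7  -3/7 ]
ρ2 -> -7/12·ρ2
  [ 1  36/7  23/7 ]
  [ 0     1   1/4 ]
ρ1 -> ρ1 − 36/7·ρ2
  [ 1  0    2 ]
  [ 0  1  1/4 ]
Pivot columns are the columns containing a leading 1.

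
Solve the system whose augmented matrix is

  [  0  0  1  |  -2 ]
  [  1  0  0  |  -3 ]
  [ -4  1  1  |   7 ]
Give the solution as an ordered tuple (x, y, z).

(-3, -3, -2)

R1 ↔ R2
  [  1  0  0  |  -3 ]
  [  0  0  1  |  -2 ]
  [ -4  1  1  |   7 ]
R3 → R3 + 4·R1
  [ 1  0  0  |  -3 ]
  [ 0  0  1  |  -2 ]
  [ 0  1  1  |  -5 ]
R2 ↔ R3
  [ 1  0  0  |  -3 ]
  [ 0  1  1  |  -5 ]
  [ 0  0  1  |  -2 ]
R2 → R2 − R3
  [ 1  0  0  |  -3 ]
  [ 0  1  0  |  -3 ]
  [ 0  0  1  |  -2 ]
Reading off the last column: x = -3, y = -3, z = -2.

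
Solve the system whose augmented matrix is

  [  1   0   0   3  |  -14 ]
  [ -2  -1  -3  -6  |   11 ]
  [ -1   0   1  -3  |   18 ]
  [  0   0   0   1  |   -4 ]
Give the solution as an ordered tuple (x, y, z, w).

(-2, 5, 4, -4)

Add 2 times r1 to r2.
  [  1   0   0   3  |  -14 ]
  [  0  -1  -3   0  |  -17 ]
  [ -1   0   1  -3  |   18 ]
  [  0   0   0   1  |   -4 ]
Add r1 to r3.
  [ 1   0   0  3  |  -14 ]
  [ 0  -1  -3  0  |  -17 ]
  [ 0   0   1  0  |    4 ]
  [ 0   0   0  1  |   -4 ]
Multiply r2 by -1.
  [ 1  0  0  3  |  -14 ]
  [ 0  1  3  0  |   17 ]
  [ 0  0  1  0  |    4 ]
  [ 0  0  0  1  |   -4 ]
Subtract 3 times r4 from r1.
  [ 1  0  0  0  |  -2 ]
  [ 0  1  3  0  |  17 ]
  [ 0  0  1  0  |   4 ]
  [ 0  0  0  1  |  -4 ]
Subtract 3 times r3 from r2.
  [ 1  0  0  0  |  -2 ]
  [ 0  1  0  0  |   5 ]
  [ 0  0  1  0  |   4 ]
  [ 0  0  0  1  |  -4 ]
Reading off the last column: x = -2, y = 5, z = 4, w = -4.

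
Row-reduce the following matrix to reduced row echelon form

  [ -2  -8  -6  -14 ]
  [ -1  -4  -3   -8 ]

[[1, 4, 3, 0], [0, 0, 0, 1]]

Multiply ρ1 by -1/2.
  [  1   4   3   7 ]
  [ -1  -4  -3  -8 ]
Add ρ1 to ρ2.
  [ 1  4  3   7 ]
  [ 0  0  0  -1 ]
Multiply ρ2 by -1.
  [ 1  4  3  7 ]
  [ 0  0  0  1 ]
Subtract 7 times ρ2 from ρ1.
  [ 1  4  3  0 ]
  [ 0  0  0  1 ]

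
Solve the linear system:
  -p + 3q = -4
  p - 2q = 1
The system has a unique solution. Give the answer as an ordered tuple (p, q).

(-5, -3)

Form the augmented matrix and row-reduce:
  [ -1   3  |  -4 ]
  [  1  -2  |   1 ]
R1 -> -1·R1
  [ 1  -3  |  4 ]
  [ 1  -2  |  1 ]
R2 -> R2 − R1
  [ 1  -3  |   4 ]
  [ 0   1  |  -3 ]
R1 -> R1 + 3·R2
  [ 1  0  |  -5 ]
  [ 0  1  |  -3 ]
Reading off the last column: p = -5, q = -3.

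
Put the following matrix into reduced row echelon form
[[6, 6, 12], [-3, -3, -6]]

[[1, 1, 2], [0, 0, 0]]

r1 -> 1/6·r1
r2 -> r2 + 3·r1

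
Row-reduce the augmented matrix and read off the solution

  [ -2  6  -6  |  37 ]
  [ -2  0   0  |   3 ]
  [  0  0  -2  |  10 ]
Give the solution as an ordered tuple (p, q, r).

R1 := -1/2·R1
  [  1  -3   3  |  -37/2 ]
  [ -2   0   0  |      3 ]
  [  0   0  -2  |     10 ]
R2 := R2 + 2·R1
  [ 1  -3   3  |  -37/2 ]
  [ 0  -6   6  |    -34 ]
  [ 0   0  -2  |     10 ]
R2 := -1/6·R2
  [ 1  -3   3  |  -37/2 ]
  [ 0   1  -1  |   17/3 ]
  [ 0   0  -2  |     10 ]
R3 := -1/2·R3
  [ 1  -3   3  |  -37/2 ]
  [ 0   1  -1  |   17/3 ]
  [ 0   0   1  |     -5 ]
R2 := R2 + R3
  [ 1  -3  3  |  -37/2 ]
  [ 0   1  0  |    2/3 ]
  [ 0   0  1  |     -5 ]
R1 := R1 − 3·R3
  [ 1  -3  0  |  -7/2 ]
  [ 0   1  0  |   2/3 ]
  [ 0   0  1  |    -5 ]
R1 := R1 + 3·R2
  [ 1  0  0  |  -3/2 ]
  [ 0  1  0  |   2/3 ]
  [ 0  0  1  |    -5 ]
Reading off the last column: p = -3/2, q = 2/3, r = -5.

(-3/2, 2/3, -5)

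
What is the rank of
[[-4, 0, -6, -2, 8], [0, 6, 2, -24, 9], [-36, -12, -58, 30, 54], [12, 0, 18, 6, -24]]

rank = 2

Multiply R1 by -1/4.
Add 36 times R1 to R3.
Subtract 12 times R1 from R4.
Multiply R2 by 1/6.
Add 12 times R2 to R3.
The reduced form has 2 nonzero rows.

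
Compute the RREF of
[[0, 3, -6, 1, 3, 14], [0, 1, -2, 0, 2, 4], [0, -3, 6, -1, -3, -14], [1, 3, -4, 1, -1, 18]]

[[1, 0, 2, 0, -4, 4], [0, 1, -2, 0, 2, 4], [0, 0, 0, 1, -3, 2], [0, 0, 0, 0, 0, 0]]

R1 ↔ R4
R3 -> R3 + 3·R2
R4 -> R4 − 3·R2
R3 -> -1·R3
R4 -> R4 − R3
R1 -> R1 − R3
R1 -> R1 − 3·R2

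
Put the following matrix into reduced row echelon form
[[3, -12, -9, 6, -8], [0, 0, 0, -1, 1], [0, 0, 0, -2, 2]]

[[1, -4, -3, 0, -2/3], [0, 0, 0, 1, -1], [0, 0, 0, 0, 0]]

R1 ← 1/3·R1
  [ 1  -4  -3   2  -8/3 ]
  [ 0   0   0  -1     1 ]
  [ 0   0   0  -2     2 ]
R2 ← -1·R2
  [ 1  -4  -3   2  -8/3 ]
  [ 0   0   0   1    -1 ]
  [ 0   0   0  -2     2 ]
R3 ← R3 + 2·R2
  [ 1  -4  -3  2  -8/3 ]
  [ 0   0   0  1    -1 ]
  [ 0   0   0  0     0 ]
R1 ← R1 − 2·R2
  [ 1  -4  -3  0  -2/3 ]
  [ 0   0   0  1    -1 ]
  [ 0   0   0  0     0 ]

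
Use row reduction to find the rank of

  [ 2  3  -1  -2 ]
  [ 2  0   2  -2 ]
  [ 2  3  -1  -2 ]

R1 -> 1/2·R1
R2 -> R2 − 2·R1
R3 -> R3 − 2·R1
R2 -> -1/3·R2
R1 -> R1 − 3/2·R2
The reduced form has 2 nonzero rows.

rank = 2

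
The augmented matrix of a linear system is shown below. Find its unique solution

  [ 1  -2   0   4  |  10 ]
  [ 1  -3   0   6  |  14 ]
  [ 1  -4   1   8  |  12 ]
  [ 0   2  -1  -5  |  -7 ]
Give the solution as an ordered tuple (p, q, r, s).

(2, 6, -6, 5)

ρ2 ← ρ2 − ρ1
  [ 1  -2   0   4  |  10 ]
  [ 0  -1   0   2  |   4 ]
  [ 1  -4   1   8  |  12 ]
  [ 0   2  -1  -5  |  -7 ]
ρ3 ← ρ3 − ρ1
  [ 1  -2   0   4  |  10 ]
  [ 0  -1   0   2  |   4 ]
  [ 0  -2   1   4  |   2 ]
  [ 0   2  -1  -5  |  -7 ]
ρ2 ← -1·ρ2
  [ 1  -2   0   4  |  10 ]
  [ 0   1   0  -2  |  -4 ]
  [ 0  -2   1   4  |   2 ]
  [ 0   2  -1  -5  |  -7 ]
ρ3 ← ρ3 + 2·ρ2
  [ 1  -2   0   4  |  10 ]
  [ 0   1   0  -2  |  -4 ]
  [ 0   0   1   0  |  -6 ]
  [ 0   2  -1  -5  |  -7 ]
ρ4 ← ρ4 − 2·ρ2
  [ 1  -2   0   4  |  10 ]
  [ 0   1   0  -2  |  -4 ]
  [ 0   0   1   0  |  -6 ]
  [ 0   0  -1  -1  |   1 ]
ρ4 ← ρ4 + ρ3
  [ 1  -2  0   4  |  10 ]
  [ 0   1  0  -2  |  -4 ]
  [ 0   0  1   0  |  -6 ]
  [ 0   0  0  -1  |  -5 ]
ρ4 ← -1·ρ4
  [ 1  -2  0   4  |  10 ]
  [ 0   1  0  -2  |  -4 ]
  [ 0   0  1   0  |  -6 ]
  [ 0   0  0   1  |   5 ]
ρ2 ← ρ2 + 2·ρ4
  [ 1  -2  0  4  |  10 ]
  [ 0   1  0  0  |   6 ]
  [ 0   0  1  0  |  -6 ]
  [ 0   0  0  1  |   5 ]
ρ1 ← ρ1 − 4·ρ4
  [ 1  -2  0  0  |  -10 ]
  [ 0   1  0  0  |    6 ]
  [ 0   0  1  0  |   -6 ]
  [ 0   0  0  1  |    5 ]
ρ1 ← ρ1 + 2·ρ2
  [ 1  0  0  0  |   2 ]
  [ 0  1  0  0  |   6 ]
  [ 0  0  1  0  |  -6 ]
  [ 0  0  0  1  |   5 ]
Reading off the last column: p = 2, q = 6, r = -6, s = 5.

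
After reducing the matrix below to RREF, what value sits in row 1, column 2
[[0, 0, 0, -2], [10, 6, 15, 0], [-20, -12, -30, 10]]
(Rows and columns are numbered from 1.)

r1 <-> r2
r1 := 1/10·r1
r3 := r3 + 20·r1
r2 := -1/2·r2
r3 := r3 − 10·r2

3/5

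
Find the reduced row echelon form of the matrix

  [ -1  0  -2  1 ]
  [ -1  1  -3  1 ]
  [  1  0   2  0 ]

[[1, 0, 2, 0], [0, 1, -1, 0], [0, 0, 0, 1]]

Multiply r1 by -1.
Add r1 to r2.
Subtract r1 from r3.
Add r3 to r1.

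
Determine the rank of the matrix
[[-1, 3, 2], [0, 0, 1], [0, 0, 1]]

R1 -> -1·R1
  [ 1  -3  -2 ]
  [ 0   0   1 ]
  [ 0   0   1 ]
R3 -> R3 − R2
  [ 1  -3  -2 ]
  [ 0   0   1 ]
  [ 0   0   0 ]
R1 -> R1 + 2·R2
  [ 1  -3  0 ]
  [ 0   0  1 ]
  [ 0   0  0 ]
The reduced form has 2 nonzero rows.

rank = 2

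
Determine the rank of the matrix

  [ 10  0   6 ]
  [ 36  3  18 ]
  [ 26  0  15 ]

R1 → 1/10·R1
  [  1  0  3/5 ]
  [ 36  3   18 ]
  [ 26  0   15 ]
R2 → R2 − 36·R1
  [  1  0    3/5 ]
  [  0  3  -18/5 ]
  [ 26  0     15 ]
R3 → R3 − 26·R1
  [ 1  0    3/5 ]
  [ 0  3  -18/5 ]
  [ 0  0   -3/5 ]
R2 → 1/3·R2
  [ 1  0   3/5 ]
  [ 0  1  -6/5 ]
  [ 0  0  -3/5 ]
R3 → -5/3·R3
  [ 1  0   3/5 ]
  [ 0  1  -6/5 ]
  [ 0  0     1 ]
R2 → R2 + 6/5·R3
  [ 1  0  3/5 ]
  [ 0  1    0 ]
  [ 0  0    1 ]
R1 → R1 − 3/5·R3
  [ 1  0  0 ]
  [ 0  1  0 ]
  [ 0  0  1 ]
The reduced form has 3 nonzero rows.

rank = 3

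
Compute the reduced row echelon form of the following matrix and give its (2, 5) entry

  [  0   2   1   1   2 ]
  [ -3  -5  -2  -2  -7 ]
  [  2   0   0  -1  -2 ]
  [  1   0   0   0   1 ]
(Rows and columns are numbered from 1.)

0

Swap R1 and R2.
Multiply R1 by -1/3.
Subtract 2 times R1 from R3.
Subtract R1 from R4.
Multiply R2 by 1/2.
Add 10/3 times R2 to R3.
Add 5/3 times R2 to R4.
Multiply R3 by 3.
Subtract 1/6 times R3 from R4.
Multiply R4 by 2.
Add 2 times R4 to R3.
Subtract 1/2 times R4 from R2.
Subtract 2/3 times R4 from R1.
Subtract 1/2 times R3 from R2.
Subtract 2/3 times R3 from R1.
Subtract 5/3 times R2 from R1.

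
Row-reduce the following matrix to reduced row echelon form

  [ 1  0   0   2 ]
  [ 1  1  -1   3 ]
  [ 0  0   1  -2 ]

R2 -> R2 − R1
  [ 1  0   0   2 ]
  [ 0  1  -1   1 ]
  [ 0  0   1  -2 ]
R2 -> R2 + R3
  [ 1  0  0   2 ]
  [ 0  1  0  -1 ]
  [ 0  0  1  -2 ]

[[1, 0, 0, 2], [0, 1, 0, -1], [0, 0, 1, -2]]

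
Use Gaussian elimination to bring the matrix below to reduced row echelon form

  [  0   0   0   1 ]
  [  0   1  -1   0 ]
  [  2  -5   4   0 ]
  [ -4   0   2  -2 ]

[[1, 0, -1/2, 0], [0, 1, -1, 0], [0, 0, 0, 1], [0, 0, 0, 0]]

r1 <-> r3
  [  2  -5   4   0 ]
  [  0   1  -1   0 ]
  [  0   0   0   1 ]
  [ -4   0   2  -2 ]
r1 := 1/2·r1
  [  1  -5/2   2   0 ]
  [  0     1  -1   0 ]
  [  0     0   0   1 ]
  [ -4     0   2  -2 ]
r4 := r4 + 4·r1
  [ 1  -5/2   2   0 ]
  [ 0     1  -1   0 ]
  [ 0     0   0   1 ]
  [ 0   -10  10  -2 ]
r4 := r4 + 10·r2
  [ 1  -5/2   2   0 ]
  [ 0     1  -1   0 ]
  [ 0     0   0   1 ]
  [ 0     0   0  -2 ]
r4 := r4 + 2·r3
  [ 1  -5/2   2  0 ]
  [ 0     1  -1  0 ]
  [ 0     0   0  1 ]
  [ 0     0   0  0 ]
r1 := r1 + 5/2·r2
  [ 1  0  -1/2  0 ]
  [ 0  1    -1  0 ]
  [ 0  0     0  1 ]
  [ 0  0     0  0 ]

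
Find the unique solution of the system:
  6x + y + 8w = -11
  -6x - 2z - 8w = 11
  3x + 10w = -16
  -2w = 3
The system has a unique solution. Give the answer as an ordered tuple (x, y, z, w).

Form the augmented matrix and row-reduce:
  [  6  1   0   8  |  -11 ]
  [ -6  0  -2  -8  |   11 ]
  [  3  0   0  10  |  -16 ]
  [  0  0   0  -2  |    3 ]
R1 := 1/6·R1
R2 := R2 + 6·R1
R3 := R3 − 3·R1
R3 := R3 + 1/2·R2
R3 := -1·R3
R4 := -1/2·R4
R3 := R3 + 6·R4
R1 := R1 − 4/3·R4
R2 := R2 + 2·R3
R1 := R1 − 1/6·R2
Reading off the last column: x = -1/3, y = 3, z = 3/2, w = -3/2.

(-1/3, 3, 3/2, -3/2)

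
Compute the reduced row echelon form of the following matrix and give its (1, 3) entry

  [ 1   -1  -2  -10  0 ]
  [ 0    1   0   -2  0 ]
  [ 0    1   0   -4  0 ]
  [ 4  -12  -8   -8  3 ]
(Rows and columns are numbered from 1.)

-2

ρ4 ← ρ4 − 4·ρ1
  [ 1  -1  -2  -10  0 ]
  [ 0   1   0   -2  0 ]
  [ 0   1   0   -4  0 ]
  [ 0  -8   0   32  3 ]
ρ3 ← ρ3 − ρ2
  [ 1  -1  -2  -10  0 ]
  [ 0   1   0   -2  0 ]
  [ 0   0   0   -2  0 ]
  [ 0  -8   0   32  3 ]
ρ4 ← ρ4 + 8·ρ2
  [ 1  -1  -2  -10  0 ]
  [ 0   1   0   -2  0 ]
  [ 0   0   0   -2  0 ]
  [ 0   0   0   16  3 ]
ρ3 ← -1/2·ρ3
  [ 1  -1  -2  -10  0 ]
  [ 0   1   0   -2  0 ]
  [ 0   0   0    1  0 ]
  [ 0   0   0   16  3 ]
ρ4 ← ρ4 − 16·ρ3
  [ 1  -1  -2  -10  0 ]
  [ 0   1   0   -2  0 ]
  [ 0   0   0    1  0 ]
  [ 0   0   0    0  3 ]
ρ4 ← 1/3·ρ4
  [ 1  -1  -2  -10  0 ]
  [ 0   1   0   -2  0 ]
  [ 0   0   0    1  0 ]
  [ 0   0   0    0  1 ]
ρ2 ← ρ2 + 2·ρ3
  [ 1  -1  -2  -10  0 ]
  [ 0   1   0    0  0 ]
  [ 0   0   0    1  0 ]
  [ 0   0   0    0  1 ]
ρ1 ← ρ1 + 10·ρ3
  [ 1  -1  -2  0  0 ]
  [ 0   1   0  0  0 ]
  [ 0   0   0  1  0 ]
  [ 0   0   0  0  1 ]
ρ1 ← ρ1 + ρ2
  [ 1  0  -2  0  0 ]
  [ 0  1   0  0  0 ]
  [ 0  0   0  1  0 ]
  [ 0  0   0  0  1 ]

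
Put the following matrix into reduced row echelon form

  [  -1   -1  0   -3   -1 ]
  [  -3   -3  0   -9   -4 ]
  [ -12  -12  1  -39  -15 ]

[[1, 1, 0, 3, 0], [0, 0, 1, -3, 0], [0, 0, 0, 0, 1]]

R1 := -1·R1
R2 := R2 + 3·R1
R3 := R3 + 12·R1
R2 <=> R3
R3 := -1·R3
R2 := R2 + 3·R3
R1 := R1 − R3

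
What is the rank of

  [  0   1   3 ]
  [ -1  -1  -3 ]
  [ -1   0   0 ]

rank = 2

Swap r1 and r2.
Multiply r1 by -1.
Add r1 to r3.
Subtract r2 from r3.
Subtract r2 from r1.
The reduced form has 2 nonzero rows.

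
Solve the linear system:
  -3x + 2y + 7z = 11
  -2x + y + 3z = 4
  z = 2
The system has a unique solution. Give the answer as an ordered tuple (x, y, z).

(1, 0, 2)

Form the augmented matrix and row-reduce:
  [ -3  2  7  |  11 ]
  [ -2  1  3  |   4 ]
  [  0  0  1  |   2 ]
ρ1 -> -1/3·ρ1
  [  1  -2/3  -7/3  |  -11/3 ]
  [ -2     1     3  |      4 ]
  [  0     0     1  |      2 ]
ρ2 -> ρ2 + 2·ρ1
  [ 1  -2/3  -7/3  |  -11/3 ]
  [ 0  -1/3  -5/3  |  -10/3 ]
  [ 0     0     1  |      2 ]
ρ2 -> -3·ρ2
  [ 1  -2/3  -7/3  |  -11/3 ]
  [ 0     1     5  |     10 ]
  [ 0     0     1  |      2 ]
ρ2 -> ρ2 − 5·ρ3
  [ 1  -2/3  -7/3  |  -11/3 ]
  [ 0     1     0  |      0 ]
  [ 0     0     1  |      2 ]
ρ1 -> ρ1 + 7/3·ρ3
  [ 1  -2/3  0  |  1 ]
  [ 0     1  0  |  0 ]
  [ 0     0  1  |  2 ]
ρ1 -> ρ1 + 2/3·ρ2
  [ 1  0  0  |  1 ]
  [ 0  1  0  |  0 ]
  [ 0  0  1  |  2 ]
Reading off the last column: x = 1, y = 0, z = 2.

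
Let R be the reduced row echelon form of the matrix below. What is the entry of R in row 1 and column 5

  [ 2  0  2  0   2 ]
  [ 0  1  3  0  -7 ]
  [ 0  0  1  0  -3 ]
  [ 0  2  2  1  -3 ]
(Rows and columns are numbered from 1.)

4

r1 -> 1/2·r1
  [ 1  0  1  0   1 ]
  [ 0  1  3  0  -7 ]
  [ 0  0  1  0  -3 ]
  [ 0  2  2  1  -3 ]
r4 -> r4 − 2·r2
  [ 1  0   1  0   1 ]
  [ 0  1   3  0  -7 ]
  [ 0  0   1  0  -3 ]
  [ 0  0  -4  1  11 ]
r4 -> r4 + 4·r3
  [ 1  0  1  0   1 ]
  [ 0  1  3  0  -7 ]
  [ 0  0  1  0  -3 ]
  [ 0  0  0  1  -1 ]
r2 -> r2 − 3·r3
  [ 1  0  1  0   1 ]
  [ 0  1  0  0   2 ]
  [ 0  0  1  0  -3 ]
  [ 0  0  0  1  -1 ]
r1 -> r1 − r3
  [ 1  0  0  0   4 ]
  [ 0  1  0  0   2 ]
  [ 0  0  1  0  -3 ]
  [ 0  0  0  1  -1 ]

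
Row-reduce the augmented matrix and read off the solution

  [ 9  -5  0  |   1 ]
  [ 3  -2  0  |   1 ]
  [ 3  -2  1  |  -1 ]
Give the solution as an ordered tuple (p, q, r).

Multiply ρ1 by 1/9.
  [ 1  -5/9  0  |  1/9 ]
  [ 3    -2  0  |    1 ]
  [ 3    -2  1  |   -1 ]
Subtract 3 times ρ1 from ρ2.
  [ 1  -5/9  0  |  1/9 ]
  [ 0  -1/3  0  |  2/3 ]
  [ 3    -2  1  |   -1 ]
Subtract 3 times ρ1 from ρ3.
  [ 1  -5/9  0  |   1/9 ]
  [ 0  -1/3  0  |   2/3 ]
  [ 0  -1/3  1  |  -4/3 ]
Multiply ρ2 by -3.
  [ 1  -5/9  0  |   1/9 ]
  [ 0     1  0  |    -2 ]
  [ 0  -1/3  1  |  -4/3 ]
Add 1/3 times ρ2 to ρ3.
  [ 1  -5/9  0  |  1/9 ]
  [ 0     1  0  |   -2 ]
  [ 0     0  1  |   -2 ]
Add 5/9 times ρ2 to ρ1.
  [ 1  0  0  |  -1 ]
  [ 0  1  0  |  -2 ]
  [ 0  0  1  |  -2 ]
Reading off the last column: p = -1, q = -2, r = -2.

(-1, -2, -2)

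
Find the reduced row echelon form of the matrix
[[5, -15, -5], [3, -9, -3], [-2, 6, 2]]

[[1, -3, -1], [0, 0, 0], [0, 0, 0]]

R1 ← 1/5·R1
  [  1  -3  -1 ]
  [  3  -9  -3 ]
  [ -2   6   2 ]
R2 ← R2 − 3·R1
  [  1  -3  -1 ]
  [  0   0   0 ]
  [ -2   6   2 ]
R3 ← R3 + 2·R1
  [ 1  -3  -1 ]
  [ 0   0   0 ]
  [ 0   0   0 ]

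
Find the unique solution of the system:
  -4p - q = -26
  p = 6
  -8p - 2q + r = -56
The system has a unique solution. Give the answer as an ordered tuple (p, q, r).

(6, 2, -4)

Form the augmented matrix and row-reduce:
  [ -4  -1  0  |  -26 ]
  [  1   0  0  |    6 ]
  [ -8  -2  1  |  -56 ]
R1 → -1/4·R1
R2 → R2 − R1
R3 → R3 + 8·R1
R2 → -4·R2
R1 → R1 − 1/4·R2
Reading off the last column: p = 6, q = 2, r = -4.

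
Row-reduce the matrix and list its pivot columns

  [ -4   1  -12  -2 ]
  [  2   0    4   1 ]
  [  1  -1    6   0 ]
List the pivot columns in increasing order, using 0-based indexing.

0, 1, 3

Multiply R1 by -1/4.
  [ 1  -1/4  3  1/2 ]
  [ 2     0  4    1 ]
  [ 1    -1  6    0 ]
Subtract 2 times R1 from R2.
  [ 1  -1/4   3  1/2 ]
  [ 0   1/2  -2    0 ]
  [ 1    -1   6    0 ]
Subtract R1 from R3.
  [ 1  -1/4   3   1/2 ]
  [ 0   1/2  -2     0 ]
  [ 0  -3/4   3  -1/2 ]
Multiply R2 by 2.
  [ 1  -1/4   3   1/2 ]
  [ 0     1  -4     0 ]
  [ 0  -3/4   3  -1/2 ]
Add 3/4 times R2 to R3.
  [ 1  -1/4   3   1/2 ]
  [ 0     1  -4     0 ]
  [ 0     0   0  -1/2 ]
Multiply R3 by -2.
  [ 1  -1/4   3  1/2 ]
  [ 0     1  -4    0 ]
  [ 0     0   0    1 ]
Subtract 1/2 times R3 from R1.
  [ 1  -1/4   3  0 ]
  [ 0     1  -4  0 ]
  [ 0     0   0  1 ]
Add 1/4 times R2 to R1.
  [ 1  0   2  0 ]
  [ 0  1  -4  0 ]
  [ 0  0   0  1 ]
Pivot columns are the columns containing a leading 1.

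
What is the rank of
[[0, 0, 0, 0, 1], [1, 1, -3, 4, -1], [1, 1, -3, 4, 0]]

R1 <=> R2
  [ 1  1  -3  4  -1 ]
  [ 0  0   0  0   1 ]
  [ 1  1  -3  4   0 ]
R3 ← R3 − R1
  [ 1  1  -3  4  -1 ]
  [ 0  0   0  0   1 ]
  [ 0  0   0  0   1 ]
R3 ← R3 − R2
  [ 1  1  -3  4  -1 ]
  [ 0  0   0  0   1 ]
  [ 0  0   0  0   0 ]
R1 ← R1 + R2
  [ 1  1  -3  4  0 ]
  [ 0  0   0  0  1 ]
  [ 0  0   0  0  0 ]
The reduced form has 2 nonzero rows.

rank = 2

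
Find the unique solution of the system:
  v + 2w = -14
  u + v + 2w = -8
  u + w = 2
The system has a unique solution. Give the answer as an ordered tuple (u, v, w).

Form the augmented matrix and row-reduce:
  [ 0  1  2  |  -14 ]
  [ 1  1  2  |   -8 ]
  [ 1  0  1  |    2 ]
r1 <-> r2
r3 → r3 − r1
r3 → r3 + r2
r2 → r2 − 2·r3
r1 → r1 − 2·r3
r1 → r1 − r2
Reading off the last column: u = 6, v = -6, w = -4.

(6, -6, -4)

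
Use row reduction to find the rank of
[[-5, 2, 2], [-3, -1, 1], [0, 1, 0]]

rank = 3

Multiply R1 by -1/5.
Add 3 times R1 to R2.
Multiply R2 by -5/11.
Subtract R2 from R3.
Multiply R3 by -11.
Subtract 1/11 times R3 from R2.
Add 2/5 times R3 to R1.
Add 2/5 times R2 to R1.
The reduced form has 3 nonzero rows.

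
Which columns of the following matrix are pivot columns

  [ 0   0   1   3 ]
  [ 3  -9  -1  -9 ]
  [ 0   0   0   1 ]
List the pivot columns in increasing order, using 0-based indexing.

0, 2, 3

Swap R1 and R2.
  [ 3  -9  -1  -9 ]
  [ 0   0   1   3 ]
  [ 0   0   0   1 ]
Multiply R1 by 1/3.
  [ 1  -3  -1/3  -3 ]
  [ 0   0     1   3 ]
  [ 0   0     0   1 ]
Subtract 3 times R3 from R2.
  [ 1  -3  -1/3  -3 ]
  [ 0   0     1   0 ]
  [ 0   0     0   1 ]
Add 3 times R3 to R1.
  [ 1  -3  -1/3  0 ]
  [ 0   0     1  0 ]
  [ 0   0     0  1 ]
Add 1/3 times R2 to R1.
  [ 1  -3  0  0 ]
  [ 0   0  1  0 ]
  [ 0   0  0  1 ]
Pivot columns are the columns containing a leading 1.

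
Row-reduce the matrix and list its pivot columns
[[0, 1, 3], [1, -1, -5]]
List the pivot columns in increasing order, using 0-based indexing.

ρ1 <=> ρ2
  [ 1  -1  -5 ]
  [ 0   1   3 ]
ρ1 ← ρ1 + ρ2
  [ 1  0  -2 ]
  [ 0  1   3 ]
Pivot columns are the columns containing a leading 1.

0, 1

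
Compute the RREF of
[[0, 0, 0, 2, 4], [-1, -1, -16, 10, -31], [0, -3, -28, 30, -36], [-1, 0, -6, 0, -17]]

[[1, 0, 0, 0, -1], [0, 1, 0, 0, 4], [0, 0, 1, 0, 3], [0, 0, 0, 1, 2]]

r1 <=> r2
  [ -1  -1  -16  10  -31 ]
  [  0   0    0   2    4 ]
  [  0  -3  -28  30  -36 ]
  [ -1   0   -6   0  -17 ]
r1 := -1·r1
  [  1   1   16  -10   31 ]
  [  0   0    0    2    4 ]
  [  0  -3  -28   30  -36 ]
  [ -1   0   -6    0  -17 ]
r4 := r4 + r1
  [ 1   1   16  -10   31 ]
  [ 0   0    0    2    4 ]
  [ 0  -3  -28   30  -36 ]
  [ 0   1   10  -10   14 ]
r2 <=> r3
  [ 1   1   16  -10   31 ]
  [ 0  -3  -28   30  -36 ]
  [ 0   0    0    2    4 ]
  [ 0   1   10  -10   14 ]
r2 := -1/3·r2
  [ 1  1    16  -10  31 ]
  [ 0  1  28/3  -10  12 ]
  [ 0  0     0    2   4 ]
  [ 0  1    10  -10  14 ]
r4 := r4 − r2
  [ 1  1    16  -10  31 ]
  [ 0  1  28/3  -10  12 ]
  [ 0  0     0    2   4 ]
  [ 0  0   2/3    0   2 ]
r3 <=> r4
  [ 1  1    16  -10  31 ]
  [ 0  1  28/3  -10  12 ]
  [ 0  0   2/3    0   2 ]
  [ 0  0     0    2   4 ]
r3 := 3/2·r3
  [ 1  1    16  -10  31 ]
  [ 0  1  28/3  -10  12 ]
  [ 0  0     1    0   3 ]
  [ 0  0     0    2   4 ]
r4 := 1/2·r4
  [ 1  1    16  -10  31 ]
  [ 0  1  28/3  -10  12 ]
  [ 0  0     1    0   3 ]
  [ 0  0     0    1   2 ]
r2 := r2 + 10·r4
  [ 1  1    16  -10  31 ]
  [ 0  1  28/3    0  32 ]
  [ 0  0     1    0   3 ]
  [ 0  0     0    1   2 ]
r1 := r1 + 10·r4
  [ 1  1    16  0  51 ]
  [ 0  1  28/3  0  32 ]
  [ 0  0     1  0   3 ]
  [ 0  0     0  1   2 ]
r2 := r2 − 28/3·r3
  [ 1  1  16  0  51 ]
  [ 0  1   0  0   4 ]
  [ 0  0   1  0   3 ]
  [ 0  0   0  1   2 ]
r1 := r1 − 16·r3
  [ 1  1  0  0  3 ]
  [ 0  1  0  0  4 ]
  [ 0  0  1  0  3 ]
  [ 0  0  0  1  2 ]
r1 := r1 − r2
  [ 1  0  0  0  -1 ]
  [ 0  1  0  0   4 ]
  [ 0  0  1  0   3 ]
  [ 0  0  0  1   2 ]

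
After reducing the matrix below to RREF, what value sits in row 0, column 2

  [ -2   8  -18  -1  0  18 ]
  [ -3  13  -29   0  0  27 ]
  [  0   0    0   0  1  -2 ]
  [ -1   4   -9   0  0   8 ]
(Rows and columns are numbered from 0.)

ρ1 -> -1/2·ρ1
  [  1  -4    9  1/2  0  -9 ]
  [ -3  13  -29    0  0  27 ]
  [  0   0    0    0  1  -2 ]
  [ -1   4   -9    0  0   8 ]
ρ2 -> ρ2 + 3·ρ1
  [  1  -4   9  1/2  0  -9 ]
  [  0   1  -2  3/2  0   0 ]
  [  0   0   0    0  1  -2 ]
  [ -1   4  -9    0  0   8 ]
ρ4 -> ρ4 + ρ1
  [ 1  -4   9  1/2  0  -9 ]
  [ 0   1  -2  3/2  0   0 ]
  [ 0   0   0    0  1  -2 ]
  [ 0   0   0  1/2  0  -1 ]
ρ3 <=> ρ4
  [ 1  -4   9  1/2  0  -9 ]
  [ 0   1  -2  3/2  0   0 ]
  [ 0   0   0  1/2  0  -1 ]
  [ 0   0   0    0  1  -2 ]
ρ3 -> 2·ρ3
  [ 1  -4   9  1/2  0  -9 ]
  [ 0   1  -2  3/2  0   0 ]
  [ 0   0   0    1  0  -2 ]
  [ 0   0   0    0  1  -2 ]
ρ2 -> ρ2 − 3/2·ρ3
  [ 1  -4   9  1/2  0  -9 ]
  [ 0   1  -2    0  0   3 ]
  [ 0   0   0    1  0  -2 ]
  [ 0   0   0    0  1  -2 ]
ρ1 -> ρ1 − 1/2·ρ3
  [ 1  -4   9  0  0  -8 ]
  [ 0   1  -2  0  0   3 ]
  [ 0   0   0  1  0  -2 ]
  [ 0   0   0  0  1  -2 ]
ρ1 -> ρ1 + 4·ρ2
  [ 1  0   1  0  0   4 ]
  [ 0  1  -2  0  0   3 ]
  [ 0  0   0  1  0  -2 ]
  [ 0  0   0  0  1  -2 ]

1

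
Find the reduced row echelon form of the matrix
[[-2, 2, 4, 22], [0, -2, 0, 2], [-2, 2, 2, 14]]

r1 := -1/2·r1
  [  1  -1  -2  -11 ]
  [  0  -2   0    2 ]
  [ -2   2   2   14 ]
r3 := r3 + 2·r1
  [ 1  -1  -2  -11 ]
  [ 0  -2   0    2 ]
  [ 0   0  -2   -8 ]
r2 := -1/2·r2
  [ 1  -1  -2  -11 ]
  [ 0   1   0   -1 ]
  [ 0   0  -2   -8 ]
r3 := -1/2·r3
  [ 1  -1  -2  -11 ]
  [ 0   1   0   -1 ]
  [ 0   0   1    4 ]
r1 := r1 + 2·r3
  [ 1  -1  0  -3 ]
  [ 0   1  0  -1 ]
  [ 0   0  1   4 ]
r1 := r1 + r2
  [ 1  0  0  -4 ]
  [ 0  1  0  -1 ]
  [ 0  0  1   4 ]

[[1, 0, 0, -4], [0, 1, 0, -1], [0, 0, 1, 4]]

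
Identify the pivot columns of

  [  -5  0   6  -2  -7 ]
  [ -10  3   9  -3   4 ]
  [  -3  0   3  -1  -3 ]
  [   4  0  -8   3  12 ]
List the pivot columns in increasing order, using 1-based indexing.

1, 2, 3, 4

Multiply r1 by -1/5.
  [   1  0  -6/5  2/5  7/5 ]
  [ -10  3     9   -3    4 ]
  [  -3  0     3   -1   -3 ]
  [   4  0    -8    3   12 ]
Add 10 times r1 to r2.
  [  1  0  -6/5  2/5  7/5 ]
  [  0  3    -3    1   18 ]
  [ -3  0     3   -1   -3 ]
  [  4  0    -8    3   12 ]
Add 3 times r1 to r3.
  [ 1  0  -6/5  2/5  7/5 ]
  [ 0  3    -3    1   18 ]
  [ 0  0  -3/5  1/5  6/5 ]
  [ 4  0    -8    3   12 ]
Subtract 4 times r1 from r4.
  [ 1  0   -6/5  2/5   7/5 ]
  [ 0  3     -3    1    18 ]
  [ 0  0   -3/5  1/5   6/5 ]
  [ 0  0  -16/5  7/5  32/5 ]
Multiply r2 by 1/3.
  [ 1  0   -6/5  2/5   7/5 ]
  [ 0  1     -1  1/3     6 ]
  [ 0  0   -3/5  1/5   6/5 ]
  [ 0  0  -16/5  7/5  32/5 ]
Multiply r3 by -5/3.
  [ 1  0   -6/5   2/5   7/5 ]
  [ 0  1     -1   1/3     6 ]
  [ 0  0      1  -1/3    -2 ]
  [ 0  0  -16/5   7/5  32/5 ]
Add 16/5 times r3 to r4.
  [ 1  0  -6/5   2/5  7/5 ]
  [ 0  1    -1   1/3    6 ]
  [ 0  0     1  -1/3   -2 ]
  [ 0  0     0   1/3    0 ]
Multiply r4 by 3.
  [ 1  0  -6/5   2/5  7/5 ]
  [ 0  1    -1   1/3    6 ]
  [ 0  0     1  -1/3   -2 ]
  [ 0  0     0     1    0 ]
Add 1/3 times r4 to r3.
  [ 1  0  -6/5  2/5  7/5 ]
  [ 0  1    -1  1/3    6 ]
  [ 0  0     1    0   -2 ]
  [ 0  0     0    1    0 ]
Subtract 1/3 times r4 from r2.
  [ 1  0  -6/5  2/5  7/5 ]
  [ 0  1    -1    0    6 ]
  [ 0  0     1    0   -2 ]
  [ 0  0     0    1    0 ]
Subtract 2/5 times r4 from r1.
  [ 1  0  -6/5  0  7/5 ]
  [ 0  1    -1  0    6 ]
  [ 0  0     1  0   -2 ]
  [ 0  0     0  1    0 ]
Add r3 to r2.
  [ 1  0  -6/5  0  7/5 ]
  [ 0  1     0  0    4 ]
  [ 0  0     1  0   -2 ]
  [ 0  0     0  1    0 ]
Add 6/5 times r3 to r1.
  [ 1  0  0  0  -1 ]
  [ 0  1  0  0   4 ]
  [ 0  0  1  0  -2 ]
  [ 0  0  0  1   0 ]
Pivot columns are the columns containing a leading 1.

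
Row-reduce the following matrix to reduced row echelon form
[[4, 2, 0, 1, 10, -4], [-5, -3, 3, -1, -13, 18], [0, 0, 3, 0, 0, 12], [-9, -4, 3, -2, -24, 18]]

[[1, 0, 0, 0, 4, 2], [0, 1, 0, 0, -1, -4], [0, 0, 1, 0, 0, 4], [0, 0, 0, 1, -4, -4]]

ρ1 → 1/4·ρ1
  [  1  1/2  0  1/4  5/2  -1 ]
  [ -5   -3  3   -1  -13  18 ]
  [  0    0  3    0    0  12 ]
  [ -9   -4  3   -2  -24  18 ]
ρ2 → ρ2 + 5·ρ1
  [  1   1/2  0  1/4   5/2  -1 ]
  [  0  -1/2  3  1/4  -1/2  13 ]
  [  0     0  3    0     0  12 ]
  [ -9    -4  3   -2   -24  18 ]
ρ4 → ρ4 + 9·ρ1
  [ 1   1/2  0  1/4   5/2  -1 ]
  [ 0  -1/2  3  1/4  -1/2  13 ]
  [ 0     0  3    0     0  12 ]
  [ 0   1/2  3  1/4  -3/2   9 ]
ρ2 → -2·ρ2
  [ 1  1/2   0   1/4   5/2   -1 ]
  [ 0    1  -6  -1/2     1  -26 ]
  [ 0    0   3     0     0   12 ]
  [ 0  1/2   3   1/4  -3/2    9 ]
ρ4 → ρ4 − 1/2·ρ2
  [ 1  1/2   0   1/4  5/2   -1 ]
  [ 0    1  -6  -1/2    1  -26 ]
  [ 0    0   3     0    0   12 ]
  [ 0    0   6   1/2   -2   22 ]
ρ3 → 1/3·ρ3
  [ 1  1/2   0   1/4  5/2   -1 ]
  [ 0    1  -6  -1/2    1  -26 ]
  [ 0    0   1     0    0    4 ]
  [ 0    0   6   1/2   -2   22 ]
ρ4 → ρ4 − 6·ρ3
  [ 1  1/2   0   1/4  5/2   -1 ]
  [ 0    1  -6  -1/2    1  -26 ]
  [ 0    0   1     0    0    4 ]
  [ 0    0   0   1/2   -2   -2 ]
ρ4 → 2·ρ4
  [ 1  1/2   0   1/4  5/2   -1 ]
  [ 0    1  -6  -1/2    1  -26 ]
  [ 0    0   1     0    0    4 ]
  [ 0    0   0     1   -4   -4 ]
ρ2 → ρ2 + 1/2·ρ4
  [ 1  1/2   0  1/4  5/2   -1 ]
  [ 0    1  -6    0   -1  -28 ]
  [ 0    0   1    0    0    4 ]
  [ 0    0   0    1   -4   -4 ]
ρ1 → ρ1 − 1/4·ρ4
  [ 1  1/2   0  0  7/2    0 ]
  [ 0    1  -6  0   -1  -28 ]
  [ 0    0   1  0    0    4 ]
  [ 0    0   0  1   -4   -4 ]
ρ2 → ρ2 + 6·ρ3
  [ 1  1/2  0  0  7/2   0 ]
  [ 0    1  0  0   -1  -4 ]
  [ 0    0  1  0    0   4 ]
  [ 0    0  0  1   -4  -4 ]
ρ1 → ρ1 − 1/2·ρ2
  [ 1  0  0  0   4   2 ]
  [ 0  1  0  0  -1  -4 ]
  [ 0  0  1  0   0   4 ]
  [ 0  0  0  1  -4  -4 ]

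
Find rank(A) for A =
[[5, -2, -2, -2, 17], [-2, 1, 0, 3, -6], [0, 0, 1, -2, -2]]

rank = 3

ρ1 → 1/5·ρ1
ρ2 → ρ2 + 2·ρ1
ρ2 → 5·ρ2
ρ2 → ρ2 + 4·ρ3
ρ1 → ρ1 + 2/5·ρ3
ρ1 → ρ1 + 2/5·ρ2
The reduced form has 3 nonzero rows.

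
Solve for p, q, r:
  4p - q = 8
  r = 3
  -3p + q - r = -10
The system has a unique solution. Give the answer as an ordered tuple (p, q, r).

(1, -4, 3)

Form the augmented matrix and row-reduce:
  [  4  -1   0  |    8 ]
  [  0   0   1  |    3 ]
  [ -3   1  -1  |  -10 ]
ρ1 ← 1/4·ρ1
  [  1  -1/4   0  |    2 ]
  [  0     0   1  |    3 ]
  [ -3     1  -1  |  -10 ]
ρ3 ← ρ3 + 3·ρ1
  [ 1  -1/4   0  |   2 ]
  [ 0     0   1  |   3 ]
  [ 0   1/4  -1  |  -4 ]
ρ2 ↔ ρ3
  [ 1  -1/4   0  |   2 ]
  [ 0   1/4  -1  |  -4 ]
  [ 0     0   1  |   3 ]
ρ2 ← 4·ρ2
  [ 1  -1/4   0  |    2 ]
  [ 0     1  -4  |  -16 ]
  [ 0     0   1  |    3 ]
ρ2 ← ρ2 + 4·ρ3
  [ 1  -1/4  0  |   2 ]
  [ 0     1  0  |  -4 ]
  [ 0     0  1  |   3 ]
ρ1 ← ρ1 + 1/4·ρ2
  [ 1  0  0  |   1 ]
  [ 0  1  0  |  -4 ]
  [ 0  0  1  |   3 ]
Reading off the last column: p = 1, q = -4, r = 3.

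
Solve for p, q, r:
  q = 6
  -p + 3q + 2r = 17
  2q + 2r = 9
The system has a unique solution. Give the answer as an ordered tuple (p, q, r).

(-2, 6, -3/2)

Form the augmented matrix and row-reduce:
  [  0  1  0  |   6 ]
  [ -1  3  2  |  17 ]
  [  0  2  2  |   9 ]
Swap R1 and R2.
  [ -1  3  2  |  17 ]
  [  0  1  0  |   6 ]
  [  0  2  2  |   9 ]
Multiply R1 by -1.
  [ 1  -3  -2  |  -17 ]
  [ 0   1   0  |    6 ]
  [ 0   2   2  |    9 ]
Subtract 2 times R2 from R3.
  [ 1  -3  -2  |  -17 ]
  [ 0   1   0  |    6 ]
  [ 0   0   2  |   -3 ]
Multiply R3 by 1/2.
  [ 1  -3  -2  |   -17 ]
  [ 0   1   0  |     6 ]
  [ 0   0   1  |  -3/2 ]
Add 2 times R3 to R1.
  [ 1  -3  0  |   -20 ]
  [ 0   1  0  |     6 ]
  [ 0   0  1  |  -3/2 ]
Add 3 times R2 to R1.
  [ 1  0  0  |    -2 ]
  [ 0  1  0  |     6 ]
  [ 0  0  1  |  -3/2 ]
Reading off the last column: p = -2, q = 6, r = -3/2.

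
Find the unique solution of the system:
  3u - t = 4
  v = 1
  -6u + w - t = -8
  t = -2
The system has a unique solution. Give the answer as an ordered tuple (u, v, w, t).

Form the augmented matrix and row-reduce:
  [  3  0  0  -1  |   4 ]
  [  0  1  0   0  |   1 ]
  [ -6  0  1  -1  |  -8 ]
  [  0  0  0   1  |  -2 ]
R1 := 1/3·R1
  [  1  0  0  -1/3  |  4/3 ]
  [  0  1  0     0  |    1 ]
  [ -6  0  1    -1  |   -8 ]
  [  0  0  0     1  |   -2 ]
R3 := R3 + 6·R1
  [ 1  0  0  -1/3  |  4/3 ]
  [ 0  1  0     0  |    1 ]
  [ 0  0  1    -3  |    0 ]
  [ 0  0  0     1  |   -2 ]
R3 := R3 + 3·R4
  [ 1  0  0  -1/3  |  4/3 ]
  [ 0  1  0     0  |    1 ]
  [ 0  0  1     0  |   -6 ]
  [ 0  0  0     1  |   -2 ]
R1 := R1 + 1/3·R4
  [ 1  0  0  0  |  2/3 ]
  [ 0  1  0  0  |    1 ]
  [ 0  0  1  0  |   -6 ]
  [ 0  0  0  1  |   -2 ]
Reading off the last column: u = 2/3, v = 1, w = -6, t = -2.

(2/3, 1, -6, -2)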